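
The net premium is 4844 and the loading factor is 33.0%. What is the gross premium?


Gross = net * (1 + loading)
= 4844 * (1 + 0.33)
= 4844 * 1.33
= 6442.52


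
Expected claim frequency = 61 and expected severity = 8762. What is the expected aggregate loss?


E[S] = E[N] * E[X]
= 61 * 8762
= 534482


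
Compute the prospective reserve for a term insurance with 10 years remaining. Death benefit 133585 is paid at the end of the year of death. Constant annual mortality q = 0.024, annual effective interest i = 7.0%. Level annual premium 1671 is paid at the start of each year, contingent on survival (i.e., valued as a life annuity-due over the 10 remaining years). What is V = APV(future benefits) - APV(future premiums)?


v = 1/(1+i) = 0.934579
APV(future benefits) per unit = sum_{k=0}^{9} k_p_x * q * v^(k+1) = 0.15352
APV(future benefits) = 133585 * 0.15352 = 20507.9805
Life annuity-due factor ä_{x:10} = sum_{k=0}^{9} k_p_x * v^k = 6.844437
APV(future premiums) = 1671 * 6.844437 = 11437.0544
V = 20507.9805 - 11437.0544
= 9070.9261


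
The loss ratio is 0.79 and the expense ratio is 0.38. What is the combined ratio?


Combined ratio = loss ratio + expense ratio
= 0.79 + 0.38
= 1.17


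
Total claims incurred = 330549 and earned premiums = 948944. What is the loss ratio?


Loss ratio = claims / premiums
= 330549 / 948944
= 0.3483


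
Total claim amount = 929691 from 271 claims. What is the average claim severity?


severity = total / number
= 929691 / 271
= 3430.5941


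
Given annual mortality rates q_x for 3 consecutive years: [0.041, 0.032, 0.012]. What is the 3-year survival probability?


p_k = 1 - q_k for each year
Survival = product of (1 - q_k)
= 0.959 * 0.968 * 0.988
= 0.9172


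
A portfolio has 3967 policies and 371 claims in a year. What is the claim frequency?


frequency = claims / policies
= 371 / 3967
= 0.0935


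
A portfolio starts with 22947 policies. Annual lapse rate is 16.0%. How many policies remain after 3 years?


remaining = initial * (1 - lapse)^years
= 22947 * (1 - 0.16)^3
= 22947 * 0.592704
= 13600.7787


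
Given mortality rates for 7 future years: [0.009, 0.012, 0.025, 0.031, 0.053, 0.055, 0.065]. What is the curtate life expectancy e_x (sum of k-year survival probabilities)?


e_x = sum_{k=1}^{n} k_p_x
k_p_x values:
  1_p_x = 0.991
  2_p_x = 0.979108
  3_p_x = 0.95463
  4_p_x = 0.925037
  5_p_x = 0.87601
  6_p_x = 0.827829
  7_p_x = 0.77402
e_x = 6.3276


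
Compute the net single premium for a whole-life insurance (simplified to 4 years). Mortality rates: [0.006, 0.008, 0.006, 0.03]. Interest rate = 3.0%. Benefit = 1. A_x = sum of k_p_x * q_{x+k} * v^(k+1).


v = 0.970874
Year 0: k_p_x=1.0, q=0.006, term=0.005825
Year 1: k_p_x=0.994, q=0.008, term=0.007496
Year 2: k_p_x=0.986048, q=0.006, term=0.005414
Year 3: k_p_x=0.980132, q=0.03, term=0.026125
A_x = 0.0449


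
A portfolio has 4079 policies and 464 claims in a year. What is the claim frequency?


frequency = claims / policies
= 464 / 4079
= 0.1138


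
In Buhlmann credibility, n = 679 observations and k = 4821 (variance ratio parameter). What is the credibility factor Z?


Z = n / (n + k)
= 679 / (679 + 4821)
= 679 / 5500
= 0.1235


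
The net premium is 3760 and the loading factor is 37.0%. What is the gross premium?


Gross = net * (1 + loading)
= 3760 * (1 + 0.37)
= 3760 * 1.37
= 5151.2


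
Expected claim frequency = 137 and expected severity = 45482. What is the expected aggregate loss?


E[S] = E[N] * E[X]
= 137 * 45482
= 6.2310e+06


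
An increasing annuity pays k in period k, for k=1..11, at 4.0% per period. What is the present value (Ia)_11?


(Ia)_n = sum_{k=1}^{n} k * v^k, v = 1/(1+i)
v = 0.961538
Sum computed term by term:
(Ia)_11 = 49.1376


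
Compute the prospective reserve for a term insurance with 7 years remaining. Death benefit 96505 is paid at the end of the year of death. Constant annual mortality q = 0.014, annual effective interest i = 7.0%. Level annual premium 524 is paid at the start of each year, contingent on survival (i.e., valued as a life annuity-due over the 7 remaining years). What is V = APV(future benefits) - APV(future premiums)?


v = 1/(1+i) = 0.934579
APV(future benefits) per unit = sum_{k=0}^{6} k_p_x * q * v^(k+1) = 0.072629
APV(future benefits) = 96505 * 0.072629 = 7009.0853
Life annuity-due factor ä_{x:7} = sum_{k=0}^{6} k_p_x * v^k = 5.550949
APV(future premiums) = 524 * 5.550949 = 2908.6975
V = 7009.0853 - 2908.6975
= 4100.3878


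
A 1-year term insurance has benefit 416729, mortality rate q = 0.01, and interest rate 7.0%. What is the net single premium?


NSP = benefit * q * v
v = 1/(1+i) = 0.934579
NSP = 416729 * 0.01 * 0.934579
= 3894.6636


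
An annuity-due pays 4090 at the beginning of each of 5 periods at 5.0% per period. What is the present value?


PV_due = PMT * (1-(1+i)^(-n))/i * (1+i)
PV_immediate = 17707.5596
PV_due = 17707.5596 * 1.05
= 18592.9376


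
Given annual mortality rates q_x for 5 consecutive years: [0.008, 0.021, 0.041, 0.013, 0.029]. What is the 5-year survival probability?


p_k = 1 - q_k for each year
Survival = product of (1 - q_k)
= 0.992 * 0.979 * 0.959 * 0.987 * 0.971
= 0.8926


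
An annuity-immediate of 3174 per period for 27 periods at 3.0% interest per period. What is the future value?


FV = PMT * ((1+i)^n - 1) / i
= 3174 * ((1.03)^27 - 1) / 0.03
= 3174 * (2.221289 - 1) / 0.03
= 129212.3768


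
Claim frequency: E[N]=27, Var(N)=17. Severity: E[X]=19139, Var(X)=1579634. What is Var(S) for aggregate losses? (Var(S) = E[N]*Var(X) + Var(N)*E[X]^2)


Var(S) = E[N]*Var(X) + Var(N)*E[X]^2
= 27*1579634 + 17*19139^2
= 42650118 + 6227122457
= 6.2698e+09


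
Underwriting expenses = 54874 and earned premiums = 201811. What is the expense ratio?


Expense ratio = expenses / premiums
= 54874 / 201811
= 0.2719


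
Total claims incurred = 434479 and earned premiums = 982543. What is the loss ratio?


Loss ratio = claims / premiums
= 434479 / 982543
= 0.4422


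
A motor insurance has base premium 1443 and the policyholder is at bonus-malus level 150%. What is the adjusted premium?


adjusted = base * BM_level / 100
= 1443 * 150 / 100
= 1443 * 1.5
= 2164.5


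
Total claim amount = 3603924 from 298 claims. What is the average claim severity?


severity = total / number
= 3603924 / 298
= 12093.7047


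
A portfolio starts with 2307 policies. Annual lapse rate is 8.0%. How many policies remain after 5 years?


remaining = initial * (1 - lapse)^years
= 2307 * (1 - 0.08)^5
= 2307 * 0.659082
= 1520.5011


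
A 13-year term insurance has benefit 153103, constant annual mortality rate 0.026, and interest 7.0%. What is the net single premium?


NSP = benefit * sum_{k=0}^{n-1} k_p_x * q * v^(k+1)
With constant q=0.026, v=0.934579
Sum = 0.191038
NSP = 153103 * 0.191038
= 29248.436


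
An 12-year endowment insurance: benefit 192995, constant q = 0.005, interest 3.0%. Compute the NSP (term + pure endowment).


Term component = 9362.0416
Pure endowment = 12_p_x * v^12 * benefit = 0.941623 * 0.70138 * 192995 = 127460.7091
NSP = 136822.7506


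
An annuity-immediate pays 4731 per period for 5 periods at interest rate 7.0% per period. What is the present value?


PV = PMT * (1 - (1+i)^(-n)) / i
= 4731 * (1 - (1+0.07)^(-5)) / 0.07
= 4731 * (1 - 0.712986) / 0.07
= 4731 * 4.100197
= 19398.0341


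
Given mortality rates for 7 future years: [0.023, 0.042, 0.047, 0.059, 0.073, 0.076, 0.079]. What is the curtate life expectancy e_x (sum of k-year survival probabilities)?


e_x = sum_{k=1}^{n} k_p_x
k_p_x values:
  1_p_x = 0.977
  2_p_x = 0.935966
  3_p_x = 0.891976
  4_p_x = 0.839349
  5_p_x = 0.778077
  6_p_x = 0.718943
  7_p_x = 0.662146
e_x = 5.8035


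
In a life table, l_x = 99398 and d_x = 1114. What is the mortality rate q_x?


q_x = d_x / l_x
= 1114 / 99398
= 0.0112


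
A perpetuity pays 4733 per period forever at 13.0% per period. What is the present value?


PV = PMT / i
= 4733 / 0.13
= 36407.6923


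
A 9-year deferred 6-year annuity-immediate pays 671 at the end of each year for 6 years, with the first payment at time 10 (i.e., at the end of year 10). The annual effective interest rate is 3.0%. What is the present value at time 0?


PV at time 9 of the 6-year annuity-immediate:
a_n = 671 * (1-(1+0.03)^(-6))/0.03 = 3634.9355
Discount back 9 years to time 0:
PV = 3634.9355 * (1+0.03)^(-9)
= 3634.9355 * 0.766417
= 2785.8754


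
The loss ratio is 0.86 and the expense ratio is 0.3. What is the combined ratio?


Combined ratio = loss ratio + expense ratio
= 0.86 + 0.3
= 1.16


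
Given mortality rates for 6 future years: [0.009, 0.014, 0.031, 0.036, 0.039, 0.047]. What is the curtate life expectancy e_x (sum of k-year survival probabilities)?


e_x = sum_{k=1}^{n} k_p_x
k_p_x values:
  1_p_x = 0.991
  2_p_x = 0.977126
  3_p_x = 0.946835
  4_p_x = 0.912749
  5_p_x = 0.877152
  6_p_x = 0.835926
e_x = 5.5408


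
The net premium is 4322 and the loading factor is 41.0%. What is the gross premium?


Gross = net * (1 + loading)
= 4322 * (1 + 0.41)
= 4322 * 1.41
= 6094.02


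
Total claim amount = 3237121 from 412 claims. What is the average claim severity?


severity = total / number
= 3237121 / 412
= 7857.0898


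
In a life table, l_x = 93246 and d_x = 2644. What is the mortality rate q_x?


q_x = d_x / l_x
= 2644 / 93246
= 0.0284


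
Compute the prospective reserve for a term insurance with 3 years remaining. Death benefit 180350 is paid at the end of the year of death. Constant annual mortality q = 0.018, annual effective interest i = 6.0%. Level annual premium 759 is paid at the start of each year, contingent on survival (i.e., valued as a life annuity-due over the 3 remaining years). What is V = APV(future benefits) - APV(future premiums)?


v = 1/(1+i) = 0.943396
APV(future benefits) per unit = sum_{k=0}^{2} k_p_x * q * v^(k+1) = 0.047287
APV(future benefits) = 180350 * 0.047287 = 8528.1527
Life annuity-due factor ä_{x:3} = sum_{k=0}^{2} k_p_x * v^k = 2.78466
APV(future premiums) = 759 * 2.78466 = 2113.557
V = 8528.1527 - 2113.557
= 6414.5957


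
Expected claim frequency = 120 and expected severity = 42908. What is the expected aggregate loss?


E[S] = E[N] * E[X]
= 120 * 42908
= 5.1490e+06


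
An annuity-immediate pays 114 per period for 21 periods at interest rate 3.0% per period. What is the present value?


PV = PMT * (1 - (1+i)^(-n)) / i
= 114 * (1 - (1+0.03)^(-21)) / 0.03
= 114 * (1 - 0.537549) / 0.03
= 114 * 15.415024
= 1757.3128


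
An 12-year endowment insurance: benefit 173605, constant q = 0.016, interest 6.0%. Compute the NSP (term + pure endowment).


Term component = 21581.2605
Pure endowment = 12_p_x * v^12 * benefit = 0.824027 * 0.496969 * 173605 = 71094.0127
NSP = 92675.2731


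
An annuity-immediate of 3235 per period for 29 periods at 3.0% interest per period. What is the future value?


FV = PMT * ((1+i)^n - 1) / i
= 3235 * ((1.03)^29 - 1) / 0.03
= 3235 * (2.356566 - 1) / 0.03
= 146282.9804


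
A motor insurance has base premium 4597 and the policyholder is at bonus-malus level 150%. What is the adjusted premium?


adjusted = base * BM_level / 100
= 4597 * 150 / 100
= 4597 * 1.5
= 6895.5


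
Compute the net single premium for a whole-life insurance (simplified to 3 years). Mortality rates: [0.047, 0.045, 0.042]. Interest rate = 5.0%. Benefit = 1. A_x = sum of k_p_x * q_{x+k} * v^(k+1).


v = 0.952381
Year 0: k_p_x=1.0, q=0.047, term=0.044762
Year 1: k_p_x=0.953, q=0.045, term=0.038898
Year 2: k_p_x=0.910115, q=0.042, term=0.03302
A_x = 0.1167


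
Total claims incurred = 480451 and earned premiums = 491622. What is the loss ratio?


Loss ratio = claims / premiums
= 480451 / 491622
= 0.9773


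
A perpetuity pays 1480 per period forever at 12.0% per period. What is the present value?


PV = PMT / i
= 1480 / 0.12
= 12333.3333


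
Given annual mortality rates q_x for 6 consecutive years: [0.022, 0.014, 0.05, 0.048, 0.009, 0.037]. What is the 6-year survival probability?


p_k = 1 - q_k for each year
Survival = product of (1 - q_k)
= 0.978 * 0.986 * 0.95 * 0.952 * 0.991 * 0.963
= 0.8323


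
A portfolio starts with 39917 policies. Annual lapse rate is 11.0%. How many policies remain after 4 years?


remaining = initial * (1 - lapse)^years
= 39917 * (1 - 0.11)^4
= 39917 * 0.627422
= 25044.8203


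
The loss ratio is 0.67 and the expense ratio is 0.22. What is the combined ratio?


Combined ratio = loss ratio + expense ratio
= 0.67 + 0.22
= 0.89


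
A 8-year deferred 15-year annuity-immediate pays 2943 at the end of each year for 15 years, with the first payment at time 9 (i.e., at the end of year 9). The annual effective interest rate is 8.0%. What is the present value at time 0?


PV at time 8 of the 15-year annuity-immediate:
a_n = 2943 * (1-(1+0.08)^(-15))/0.08 = 25190.5458
Discount back 8 years to time 0:
PV = 25190.5458 * (1+0.08)^(-8)
= 25190.5458 * 0.540269
= 13609.6681


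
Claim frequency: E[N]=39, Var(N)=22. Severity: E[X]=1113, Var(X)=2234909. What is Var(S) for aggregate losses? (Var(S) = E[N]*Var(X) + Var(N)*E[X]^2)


Var(S) = E[N]*Var(X) + Var(N)*E[X]^2
= 39*2234909 + 22*1113^2
= 87161451 + 27252918
= 1.1441e+08


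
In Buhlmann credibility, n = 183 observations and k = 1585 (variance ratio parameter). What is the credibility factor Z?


Z = n / (n + k)
= 183 / (183 + 1585)
= 183 / 1768
= 0.1035


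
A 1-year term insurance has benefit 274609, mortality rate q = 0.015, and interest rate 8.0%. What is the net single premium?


NSP = benefit * q * v
v = 1/(1+i) = 0.925926
NSP = 274609 * 0.015 * 0.925926
= 3814.0139


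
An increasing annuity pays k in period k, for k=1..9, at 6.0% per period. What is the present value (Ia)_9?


(Ia)_n = sum_{k=1}^{n} k * v^k, v = 1/(1+i)
v = 0.943396
Sum computed term by term:
(Ia)_9 = 31.3785


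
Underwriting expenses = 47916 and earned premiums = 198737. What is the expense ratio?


Expense ratio = expenses / premiums
= 47916 / 198737
= 0.2411


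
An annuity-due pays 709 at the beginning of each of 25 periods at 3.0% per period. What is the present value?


PV_due = PMT * (1-(1+i)^(-n))/i * (1+i)
PV_immediate = 12345.9217
PV_due = 12345.9217 * 1.03
= 12716.2994


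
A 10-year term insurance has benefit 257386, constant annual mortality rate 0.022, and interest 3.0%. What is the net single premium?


NSP = benefit * sum_{k=0}^{n-1} k_p_x * q * v^(k+1)
With constant q=0.022, v=0.970874
Sum = 0.171057
NSP = 257386 * 0.171057
= 44027.563


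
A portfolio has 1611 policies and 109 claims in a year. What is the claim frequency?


frequency = claims / policies
= 109 / 1611
= 0.0677


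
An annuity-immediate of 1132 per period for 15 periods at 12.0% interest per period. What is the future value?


FV = PMT * ((1+i)^n - 1) / i
= 1132 * ((1.12)^15 - 1) / 0.12
= 1132 * (5.473566 - 1) / 0.12
= 42200.637


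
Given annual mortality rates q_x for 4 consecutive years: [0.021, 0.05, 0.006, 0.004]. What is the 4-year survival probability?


p_k = 1 - q_k for each year
Survival = product of (1 - q_k)
= 0.979 * 0.95 * 0.994 * 0.996
= 0.9208


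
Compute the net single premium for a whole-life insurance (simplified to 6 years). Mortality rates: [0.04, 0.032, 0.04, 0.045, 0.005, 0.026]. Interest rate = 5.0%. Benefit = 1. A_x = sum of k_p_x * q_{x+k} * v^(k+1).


v = 0.952381
Year 0: k_p_x=1.0, q=0.04, term=0.038095
Year 1: k_p_x=0.96, q=0.032, term=0.027864
Year 2: k_p_x=0.92928, q=0.04, term=0.03211
Year 3: k_p_x=0.892109, q=0.045, term=0.033027
Year 4: k_p_x=0.851964, q=0.005, term=0.003338
Year 5: k_p_x=0.847704, q=0.026, term=0.016447
A_x = 0.1509


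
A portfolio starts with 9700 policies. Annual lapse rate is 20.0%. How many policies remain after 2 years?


remaining = initial * (1 - lapse)^years
= 9700 * (1 - 0.2)^2
= 9700 * 0.64
= 6208.0


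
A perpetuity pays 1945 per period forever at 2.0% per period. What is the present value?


PV = PMT / i
= 1945 / 0.02
= 97250.0


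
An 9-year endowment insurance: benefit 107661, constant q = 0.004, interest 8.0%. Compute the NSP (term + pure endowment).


Term component = 2652.944
Pure endowment = 9_p_x * v^9 * benefit = 0.964571 * 0.500249 * 107661 = 51949.1751
NSP = 54602.1191


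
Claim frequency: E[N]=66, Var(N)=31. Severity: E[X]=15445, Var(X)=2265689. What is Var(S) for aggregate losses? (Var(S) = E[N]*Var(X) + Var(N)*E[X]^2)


Var(S) = E[N]*Var(X) + Var(N)*E[X]^2
= 66*2265689 + 31*15445^2
= 149535474 + 7394988775
= 7.5445e+09


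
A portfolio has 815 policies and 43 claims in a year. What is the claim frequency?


frequency = claims / policies
= 43 / 815
= 0.0528


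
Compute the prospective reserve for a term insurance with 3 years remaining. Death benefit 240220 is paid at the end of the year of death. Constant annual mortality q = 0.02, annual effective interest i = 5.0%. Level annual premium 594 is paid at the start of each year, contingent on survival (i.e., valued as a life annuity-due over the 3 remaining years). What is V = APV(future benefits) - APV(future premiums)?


v = 1/(1+i) = 0.952381
APV(future benefits) per unit = sum_{k=0}^{2} k_p_x * q * v^(k+1) = 0.053418
APV(future benefits) = 240220 * 0.053418 = 12832.0694
Life annuity-due factor ä_{x:3} = sum_{k=0}^{2} k_p_x * v^k = 2.804444
APV(future premiums) = 594 * 2.804444 = 1665.84
V = 12832.0694 - 1665.84
= 11166.2294


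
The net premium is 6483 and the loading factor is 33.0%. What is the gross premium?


Gross = net * (1 + loading)
= 6483 * (1 + 0.33)
= 6483 * 1.33
= 8622.39


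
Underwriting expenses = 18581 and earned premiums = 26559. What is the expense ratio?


Expense ratio = expenses / premiums
= 18581 / 26559
= 0.6996


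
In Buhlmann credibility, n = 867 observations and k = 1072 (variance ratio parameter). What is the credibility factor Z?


Z = n / (n + k)
= 867 / (867 + 1072)
= 867 / 1939
= 0.4471


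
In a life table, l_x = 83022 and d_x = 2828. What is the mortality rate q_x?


q_x = d_x / l_x
= 2828 / 83022
= 0.0341


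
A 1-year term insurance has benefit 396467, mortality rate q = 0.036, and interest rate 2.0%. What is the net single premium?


NSP = benefit * q * v
v = 1/(1+i) = 0.980392
NSP = 396467 * 0.036 * 0.980392
= 13992.9529


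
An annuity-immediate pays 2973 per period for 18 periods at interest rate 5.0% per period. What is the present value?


PV = PMT * (1 - (1+i)^(-n)) / i
= 2973 * (1 - (1+0.05)^(-18)) / 0.05
= 2973 * (1 - 0.415521) / 0.05
= 2973 * 11.689587
= 34753.1419


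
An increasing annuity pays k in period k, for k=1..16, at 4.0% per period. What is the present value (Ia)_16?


(Ia)_n = sum_{k=1}^{n} k * v^k, v = 1/(1+i)
v = 0.961538
Sum computed term by term:
(Ia)_16 = 89.3964


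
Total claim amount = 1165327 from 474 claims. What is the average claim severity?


severity = total / number
= 1165327 / 474
= 2458.4958


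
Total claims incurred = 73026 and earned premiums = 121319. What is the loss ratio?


Loss ratio = claims / premiums
= 73026 / 121319
= 0.6019


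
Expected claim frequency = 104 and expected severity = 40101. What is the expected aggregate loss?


E[S] = E[N] * E[X]
= 104 * 40101
= 4.1705e+06


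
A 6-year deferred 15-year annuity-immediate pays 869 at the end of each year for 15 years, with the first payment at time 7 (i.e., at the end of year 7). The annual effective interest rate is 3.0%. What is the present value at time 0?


PV at time 6 of the 15-year annuity-immediate:
a_n = 869 * (1-(1+0.03)^(-15))/0.03 = 10374.0656
Discount back 6 years to time 0:
PV = 10374.0656 * (1+0.03)^(-6)
= 10374.0656 * 0.837484
= 8688.1166


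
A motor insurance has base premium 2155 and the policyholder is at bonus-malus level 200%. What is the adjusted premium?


adjusted = base * BM_level / 100
= 2155 * 200 / 100
= 2155 * 2.0
= 4310.0


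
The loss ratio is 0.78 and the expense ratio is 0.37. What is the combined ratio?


Combined ratio = loss ratio + expense ratio
= 0.78 + 0.37
= 1.15


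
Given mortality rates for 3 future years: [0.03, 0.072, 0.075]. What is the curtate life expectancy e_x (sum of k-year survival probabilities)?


e_x = sum_{k=1}^{n} k_p_x
k_p_x values:
  1_p_x = 0.97
  2_p_x = 0.90016
  3_p_x = 0.832648
e_x = 2.7028


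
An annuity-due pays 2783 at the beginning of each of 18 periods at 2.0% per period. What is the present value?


PV_due = PMT * (1-(1+i)^(-n))/i * (1+i)
PV_immediate = 41722.823
PV_due = 41722.823 * 1.02
= 42557.2794


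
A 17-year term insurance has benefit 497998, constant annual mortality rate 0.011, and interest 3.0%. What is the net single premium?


NSP = benefit * sum_{k=0}^{n-1} k_p_x * q * v^(k+1)
With constant q=0.011, v=0.970874
Sum = 0.133796
NSP = 497998 * 0.133796
= 66629.9257


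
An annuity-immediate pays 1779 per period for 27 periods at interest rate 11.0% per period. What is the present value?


PV = PMT * (1 - (1+i)^(-n)) / i
= 1779 * (1 - (1+0.11)^(-27)) / 0.11
= 1779 * (1 - 0.059742) / 0.11
= 1779 * 8.5478
= 15206.5366


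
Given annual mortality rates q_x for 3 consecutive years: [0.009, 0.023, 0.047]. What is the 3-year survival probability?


p_k = 1 - q_k for each year
Survival = product of (1 - q_k)
= 0.991 * 0.977 * 0.953
= 0.9227


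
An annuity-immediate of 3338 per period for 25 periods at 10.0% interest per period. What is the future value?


FV = PMT * ((1+i)^n - 1) / i
= 3338 * ((1.1)^25 - 1) / 0.1
= 3338 * (10.834706 - 1) / 0.1
= 328282.4844


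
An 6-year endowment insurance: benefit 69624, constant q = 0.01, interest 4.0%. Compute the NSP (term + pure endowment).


Term component = 3563.8376
Pure endowment = 6_p_x * v^6 * benefit = 0.94148 * 0.790315 * 69624 = 51804.812
NSP = 55368.6496


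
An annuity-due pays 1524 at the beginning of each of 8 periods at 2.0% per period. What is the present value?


PV_due = PMT * (1-(1+i)^(-n))/i * (1+i)
PV_immediate = 11164.0337
PV_due = 11164.0337 * 1.02
= 11387.3144


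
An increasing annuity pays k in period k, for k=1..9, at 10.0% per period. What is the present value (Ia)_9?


(Ia)_n = sum_{k=1}^{n} k * v^k, v = 1/(1+i)
v = 0.909091
Sum computed term by term:
(Ia)_9 = 25.1805


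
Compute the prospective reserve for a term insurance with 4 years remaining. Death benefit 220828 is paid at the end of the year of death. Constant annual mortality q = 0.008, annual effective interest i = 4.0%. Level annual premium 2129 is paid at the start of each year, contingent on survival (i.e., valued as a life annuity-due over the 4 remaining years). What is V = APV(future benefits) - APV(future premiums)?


v = 1/(1+i) = 0.961538
APV(future benefits) per unit = sum_{k=0}^{3} k_p_x * q * v^(k+1) = 0.028704
APV(future benefits) = 220828 * 0.028704 = 6338.6118
Life annuity-due factor ä_{x:4} = sum_{k=0}^{3} k_p_x * v^k = 3.731499
APV(future premiums) = 2129 * 3.731499 = 7944.362
V = 6338.6118 - 7944.362
= -1605.7503


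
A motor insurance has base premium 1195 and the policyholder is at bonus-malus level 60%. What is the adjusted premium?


adjusted = base * BM_level / 100
= 1195 * 60 / 100
= 1195 * 0.6
= 717.0


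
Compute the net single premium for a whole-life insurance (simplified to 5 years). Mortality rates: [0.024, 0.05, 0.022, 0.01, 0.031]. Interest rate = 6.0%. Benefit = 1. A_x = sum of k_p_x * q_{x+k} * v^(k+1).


v = 0.943396
Year 0: k_p_x=1.0, q=0.024, term=0.022642
Year 1: k_p_x=0.976, q=0.05, term=0.043432
Year 2: k_p_x=0.9272, q=0.022, term=0.017127
Year 3: k_p_x=0.906802, q=0.01, term=0.007183
Year 4: k_p_x=0.897734, q=0.031, term=0.020796
A_x = 0.1112


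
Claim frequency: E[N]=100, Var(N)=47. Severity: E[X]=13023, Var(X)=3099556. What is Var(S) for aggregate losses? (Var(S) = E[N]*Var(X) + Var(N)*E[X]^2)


Var(S) = E[N]*Var(X) + Var(N)*E[X]^2
= 100*3099556 + 47*13023^2
= 309955600 + 7971130863
= 8.2811e+09


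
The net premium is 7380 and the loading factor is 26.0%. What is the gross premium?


Gross = net * (1 + loading)
= 7380 * (1 + 0.26)
= 7380 * 1.26
= 9298.8


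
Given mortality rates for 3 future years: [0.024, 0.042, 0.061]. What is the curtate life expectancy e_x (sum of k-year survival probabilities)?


e_x = sum_{k=1}^{n} k_p_x
k_p_x values:
  1_p_x = 0.976
  2_p_x = 0.935008
  3_p_x = 0.877973
e_x = 2.789


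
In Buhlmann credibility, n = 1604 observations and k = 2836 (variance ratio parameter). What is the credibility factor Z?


Z = n / (n + k)
= 1604 / (1604 + 2836)
= 1604 / 4440
= 0.3613


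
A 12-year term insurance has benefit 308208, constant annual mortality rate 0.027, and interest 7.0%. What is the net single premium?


NSP = benefit * sum_{k=0}^{n-1} k_p_x * q * v^(k+1)
With constant q=0.027, v=0.934579
Sum = 0.189361
NSP = 308208 * 0.189361
= 58362.4526


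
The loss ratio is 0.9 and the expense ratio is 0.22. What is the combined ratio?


Combined ratio = loss ratio + expense ratio
= 0.9 + 0.22
= 1.12


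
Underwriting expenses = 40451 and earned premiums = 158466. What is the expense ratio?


Expense ratio = expenses / premiums
= 40451 / 158466
= 0.2553


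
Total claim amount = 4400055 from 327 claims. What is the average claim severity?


severity = total / number
= 4400055 / 327
= 13455.8257


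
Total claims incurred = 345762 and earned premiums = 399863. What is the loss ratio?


Loss ratio = claims / premiums
= 345762 / 399863
= 0.8647


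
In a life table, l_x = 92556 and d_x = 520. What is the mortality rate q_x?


q_x = d_x / l_x
= 520 / 92556
= 0.0056


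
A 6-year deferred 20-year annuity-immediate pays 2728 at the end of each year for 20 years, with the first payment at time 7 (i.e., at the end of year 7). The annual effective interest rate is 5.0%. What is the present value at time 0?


PV at time 6 of the 20-year annuity-immediate:
a_n = 2728 * (1-(1+0.05)^(-20))/0.05 = 33996.9098
Discount back 6 years to time 0:
PV = 33996.9098 * (1+0.05)^(-6)
= 33996.9098 * 0.746215
= 25369.0175


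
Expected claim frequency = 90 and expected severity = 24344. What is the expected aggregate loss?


E[S] = E[N] * E[X]
= 90 * 24344
= 2.1910e+06


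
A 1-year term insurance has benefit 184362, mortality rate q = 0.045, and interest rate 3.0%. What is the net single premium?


NSP = benefit * q * v
v = 1/(1+i) = 0.970874
NSP = 184362 * 0.045 * 0.970874
= 8054.6505


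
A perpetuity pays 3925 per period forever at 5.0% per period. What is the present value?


PV = PMT / i
= 3925 / 0.05
= 78500.0


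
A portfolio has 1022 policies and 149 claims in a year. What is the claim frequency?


frequency = claims / policies
= 149 / 1022
= 0.1458


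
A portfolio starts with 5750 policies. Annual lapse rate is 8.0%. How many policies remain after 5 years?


remaining = initial * (1 - lapse)^years
= 5750 * (1 - 0.08)^5
= 5750 * 0.659082
= 3789.7188


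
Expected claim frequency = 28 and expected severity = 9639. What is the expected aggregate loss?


E[S] = E[N] * E[X]
= 28 * 9639
= 269892


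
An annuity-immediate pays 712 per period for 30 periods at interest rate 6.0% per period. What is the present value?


PV = PMT * (1 - (1+i)^(-n)) / i
= 712 * (1 - (1+0.06)^(-30)) / 0.06
= 712 * (1 - 0.17411) / 0.06
= 712 * 13.764831
= 9800.5598


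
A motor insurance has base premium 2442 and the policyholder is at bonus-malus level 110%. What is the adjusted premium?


adjusted = base * BM_level / 100
= 2442 * 110 / 100
= 2442 * 1.1
= 2686.2


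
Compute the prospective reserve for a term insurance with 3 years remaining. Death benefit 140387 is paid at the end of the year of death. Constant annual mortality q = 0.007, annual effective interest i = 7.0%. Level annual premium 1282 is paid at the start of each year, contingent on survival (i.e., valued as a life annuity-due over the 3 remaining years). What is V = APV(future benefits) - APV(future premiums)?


v = 1/(1+i) = 0.934579
APV(future benefits) per unit = sum_{k=0}^{2} k_p_x * q * v^(k+1) = 0.018248
APV(future benefits) = 140387 * 0.018248 = 2561.7394
Life annuity-due factor ä_{x:3} = sum_{k=0}^{2} k_p_x * v^k = 2.789291
APV(future premiums) = 1282 * 2.789291 = 3575.8708
V = 2561.7394 - 3575.8708
= -1014.1314


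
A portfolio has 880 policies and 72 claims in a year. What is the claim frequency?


frequency = claims / policies
= 72 / 880
= 0.0818


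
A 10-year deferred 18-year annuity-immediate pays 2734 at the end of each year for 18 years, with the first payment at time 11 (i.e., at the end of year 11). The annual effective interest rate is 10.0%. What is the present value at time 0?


PV at time 10 of the 18-year annuity-immediate:
a_n = 2734 * (1-(1+0.1)^(-18))/0.1 = 22422.6607
Discount back 10 years to time 0:
PV = 22422.6607 * (1+0.1)^(-10)
= 22422.6607 * 0.385543
= 8644.9064


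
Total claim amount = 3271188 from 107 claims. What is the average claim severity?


severity = total / number
= 3271188 / 107
= 30571.8505


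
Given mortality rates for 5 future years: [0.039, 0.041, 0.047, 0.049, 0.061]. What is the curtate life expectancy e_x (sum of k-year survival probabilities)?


e_x = sum_{k=1}^{n} k_p_x
k_p_x values:
  1_p_x = 0.961
  2_p_x = 0.921599
  3_p_x = 0.878284
  4_p_x = 0.835248
  5_p_x = 0.784298
e_x = 4.3804


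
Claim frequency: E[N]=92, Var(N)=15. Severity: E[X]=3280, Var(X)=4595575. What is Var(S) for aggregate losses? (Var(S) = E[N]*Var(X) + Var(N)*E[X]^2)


Var(S) = E[N]*Var(X) + Var(N)*E[X]^2
= 92*4595575 + 15*3280^2
= 422792900 + 161376000
= 5.8417e+08


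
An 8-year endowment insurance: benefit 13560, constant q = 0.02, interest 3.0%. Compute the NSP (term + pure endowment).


Term component = 1781.2406
Pure endowment = 8_p_x * v^8 * benefit = 0.850763 * 0.789409 * 13560 = 9106.8985
NSP = 10888.1391


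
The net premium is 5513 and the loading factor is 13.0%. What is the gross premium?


Gross = net * (1 + loading)
= 5513 * (1 + 0.13)
= 5513 * 1.13
= 6229.69


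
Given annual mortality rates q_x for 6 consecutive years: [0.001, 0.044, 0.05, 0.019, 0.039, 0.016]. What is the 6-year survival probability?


p_k = 1 - q_k for each year
Survival = product of (1 - q_k)
= 0.999 * 0.956 * 0.95 * 0.981 * 0.961 * 0.984
= 0.8417


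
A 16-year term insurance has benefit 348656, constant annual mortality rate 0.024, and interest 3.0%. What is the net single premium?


NSP = benefit * sum_{k=0}^{n-1} k_p_x * q * v^(k+1)
With constant q=0.024, v=0.970874
Sum = 0.256678
NSP = 348656 * 0.256678
= 89492.176


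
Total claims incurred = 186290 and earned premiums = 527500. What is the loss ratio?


Loss ratio = claims / premiums
= 186290 / 527500
= 0.3532


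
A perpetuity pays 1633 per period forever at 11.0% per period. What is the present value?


PV = PMT / i
= 1633 / 0.11
= 14845.4545


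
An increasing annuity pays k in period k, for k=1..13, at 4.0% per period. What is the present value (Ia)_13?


(Ia)_n = sum_{k=1}^{n} k * v^k, v = 1/(1+i)
v = 0.961538
Sum computed term by term:
(Ia)_13 = 64.4403


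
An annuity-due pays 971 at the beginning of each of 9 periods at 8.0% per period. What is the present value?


PV_due = PMT * (1-(1+i)^(-n))/i * (1+i)
PV_immediate = 6065.7282
PV_due = 6065.7282 * 1.08
= 6550.9864


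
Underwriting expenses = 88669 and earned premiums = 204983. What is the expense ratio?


Expense ratio = expenses / premiums
= 88669 / 204983
= 0.4326


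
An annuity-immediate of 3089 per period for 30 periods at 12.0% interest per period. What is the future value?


FV = PMT * ((1+i)^n - 1) / i
= 3089 * ((1.12)^30 - 1) / 0.12
= 3089 * (29.959922 - 1) / 0.12
= 745476.6619


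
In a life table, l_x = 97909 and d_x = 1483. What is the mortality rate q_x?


q_x = d_x / l_x
= 1483 / 97909
= 0.0151


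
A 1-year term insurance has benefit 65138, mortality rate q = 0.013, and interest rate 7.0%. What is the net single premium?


NSP = benefit * q * v
v = 1/(1+i) = 0.934579
NSP = 65138 * 0.013 * 0.934579
= 791.3963


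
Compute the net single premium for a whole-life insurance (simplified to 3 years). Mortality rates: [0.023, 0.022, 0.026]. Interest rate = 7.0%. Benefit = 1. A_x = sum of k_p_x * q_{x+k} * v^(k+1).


v = 0.934579
Year 0: k_p_x=1.0, q=0.023, term=0.021495
Year 1: k_p_x=0.977, q=0.022, term=0.018774
Year 2: k_p_x=0.955506, q=0.026, term=0.020279
A_x = 0.0605


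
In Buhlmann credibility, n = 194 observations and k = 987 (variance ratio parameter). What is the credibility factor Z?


Z = n / (n + k)
= 194 / (194 + 987)
= 194 / 1181
= 0.1643


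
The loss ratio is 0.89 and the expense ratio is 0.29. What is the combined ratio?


Combined ratio = loss ratio + expense ratio
= 0.89 + 0.29
= 1.18


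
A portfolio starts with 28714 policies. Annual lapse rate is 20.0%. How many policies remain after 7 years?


remaining = initial * (1 - lapse)^years
= 28714 * (1 - 0.2)^7
= 28714 * 0.209715
= 6021.7623


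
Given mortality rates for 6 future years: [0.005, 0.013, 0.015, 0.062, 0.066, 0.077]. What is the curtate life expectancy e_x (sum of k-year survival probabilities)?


e_x = sum_{k=1}^{n} k_p_x
k_p_x values:
  1_p_x = 0.995
  2_p_x = 0.982065
  3_p_x = 0.967334
  4_p_x = 0.907359
  5_p_x = 0.847474
  6_p_x = 0.782218
e_x = 5.4815


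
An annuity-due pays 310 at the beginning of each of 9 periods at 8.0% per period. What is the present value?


PV_due = PMT * (1-(1+i)^(-n))/i * (1+i)
PV_immediate = 1936.5353
PV_due = 1936.5353 * 1.08
= 2091.4581


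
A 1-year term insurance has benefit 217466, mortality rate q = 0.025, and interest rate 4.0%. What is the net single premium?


NSP = benefit * q * v
v = 1/(1+i) = 0.961538
NSP = 217466 * 0.025 * 0.961538
= 5227.5481


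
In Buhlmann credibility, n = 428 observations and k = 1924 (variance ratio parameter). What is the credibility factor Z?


Z = n / (n + k)
= 428 / (428 + 1924)
= 428 / 2352
= 0.182


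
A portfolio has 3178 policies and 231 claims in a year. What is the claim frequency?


frequency = claims / policies
= 231 / 3178
= 0.0727


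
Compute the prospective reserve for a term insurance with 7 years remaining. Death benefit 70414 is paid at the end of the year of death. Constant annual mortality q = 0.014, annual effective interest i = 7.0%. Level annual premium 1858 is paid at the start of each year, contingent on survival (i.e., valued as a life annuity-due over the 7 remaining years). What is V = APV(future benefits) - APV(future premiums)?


v = 1/(1+i) = 0.934579
APV(future benefits) per unit = sum_{k=0}^{6} k_p_x * q * v^(k+1) = 0.072629
APV(future benefits) = 70414 * 0.072629 = 5114.1157
Life annuity-due factor ä_{x:7} = sum_{k=0}^{6} k_p_x * v^k = 5.550949
APV(future premiums) = 1858 * 5.550949 = 10313.6641
V = 5114.1157 - 10313.6641
= -5199.5484


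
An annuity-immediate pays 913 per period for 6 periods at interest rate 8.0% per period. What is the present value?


PV = PMT * (1 - (1+i)^(-n)) / i
= 913 * (1 - (1+0.08)^(-6)) / 0.08
= 913 * (1 - 0.63017) / 0.08
= 913 * 4.62288
= 4220.6891


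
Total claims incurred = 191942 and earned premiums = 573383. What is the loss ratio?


Loss ratio = claims / premiums
= 191942 / 573383
= 0.3348


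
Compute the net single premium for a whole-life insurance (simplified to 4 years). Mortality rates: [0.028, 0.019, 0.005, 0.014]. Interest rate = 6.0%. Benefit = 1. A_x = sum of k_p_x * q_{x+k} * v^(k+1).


v = 0.943396
Year 0: k_p_x=1.0, q=0.028, term=0.026415
Year 1: k_p_x=0.972, q=0.019, term=0.016436
Year 2: k_p_x=0.953532, q=0.005, term=0.004003
Year 3: k_p_x=0.948764, q=0.014, term=0.010521
A_x = 0.0574


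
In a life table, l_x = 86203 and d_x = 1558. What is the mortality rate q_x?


q_x = d_x / l_x
= 1558 / 86203
= 0.0181


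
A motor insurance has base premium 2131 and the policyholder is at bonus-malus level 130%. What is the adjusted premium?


adjusted = base * BM_level / 100
= 2131 * 130 / 100
= 2131 * 1.3
= 2770.3


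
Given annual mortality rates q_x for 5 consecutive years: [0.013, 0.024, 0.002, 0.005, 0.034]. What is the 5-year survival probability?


p_k = 1 - q_k for each year
Survival = product of (1 - q_k)
= 0.987 * 0.976 * 0.998 * 0.995 * 0.966
= 0.9241


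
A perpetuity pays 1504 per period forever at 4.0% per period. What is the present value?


PV = PMT / i
= 1504 / 0.04
= 37600.0


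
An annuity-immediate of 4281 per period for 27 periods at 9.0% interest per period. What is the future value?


FV = PMT * ((1+i)^n - 1) / i
= 4281 * ((1.09)^27 - 1) / 0.09
= 4281 * (10.245082 - 1) / 0.09
= 439757.7401


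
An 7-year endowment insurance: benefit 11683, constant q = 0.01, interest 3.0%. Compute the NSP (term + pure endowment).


Term component = 707.2467
Pure endowment = 7_p_x * v^7 * benefit = 0.932065 * 0.813092 * 11683 = 8854.0132
NSP = 9561.2599


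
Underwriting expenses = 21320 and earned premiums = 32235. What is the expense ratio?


Expense ratio = expenses / premiums
= 21320 / 32235
= 0.6614


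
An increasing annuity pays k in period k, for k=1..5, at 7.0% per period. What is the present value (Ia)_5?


(Ia)_n = sum_{k=1}^{n} k * v^k, v = 1/(1+i)
v = 0.934579
Sum computed term by term:
(Ia)_5 = 11.7469


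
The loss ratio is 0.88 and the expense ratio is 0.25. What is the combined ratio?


Combined ratio = loss ratio + expense ratio
= 0.88 + 0.25
= 1.13


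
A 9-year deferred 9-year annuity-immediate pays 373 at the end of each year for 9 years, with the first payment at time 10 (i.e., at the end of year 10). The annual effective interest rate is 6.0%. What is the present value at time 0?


PV at time 9 of the 9-year annuity-immediate:
a_n = 373 * (1-(1+0.06)^(-9))/0.06 = 2537.0312
Discount back 9 years to time 0:
PV = 2537.0312 * (1+0.06)^(-9)
= 2537.0312 * 0.591898
= 1501.6649


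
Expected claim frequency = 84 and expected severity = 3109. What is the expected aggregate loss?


E[S] = E[N] * E[X]
= 84 * 3109
= 261156


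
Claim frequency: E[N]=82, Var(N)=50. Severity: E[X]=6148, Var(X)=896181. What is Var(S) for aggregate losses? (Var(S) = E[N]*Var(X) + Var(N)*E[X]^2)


Var(S) = E[N]*Var(X) + Var(N)*E[X]^2
= 82*896181 + 50*6148^2
= 73486842 + 1889895200
= 1.9634e+09


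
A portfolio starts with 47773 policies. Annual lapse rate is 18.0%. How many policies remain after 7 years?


remaining = initial * (1 - lapse)^years
= 47773 * (1 - 0.18)^7
= 47773 * 0.249285
= 11909.1148


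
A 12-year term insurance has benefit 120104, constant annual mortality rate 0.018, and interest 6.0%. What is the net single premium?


NSP = benefit * sum_{k=0}^{n-1} k_p_x * q * v^(k+1)
With constant q=0.018, v=0.943396
Sum = 0.138545
NSP = 120104 * 0.138545
= 16639.8002


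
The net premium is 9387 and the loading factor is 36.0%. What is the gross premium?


Gross = net * (1 + loading)
= 9387 * (1 + 0.36)
= 9387 * 1.36
= 12766.32


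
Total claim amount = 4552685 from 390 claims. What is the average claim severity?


severity = total / number
= 4552685 / 390
= 11673.5513


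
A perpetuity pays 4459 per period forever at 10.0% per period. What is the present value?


PV = PMT / i
= 4459 / 0.1
= 44590.0


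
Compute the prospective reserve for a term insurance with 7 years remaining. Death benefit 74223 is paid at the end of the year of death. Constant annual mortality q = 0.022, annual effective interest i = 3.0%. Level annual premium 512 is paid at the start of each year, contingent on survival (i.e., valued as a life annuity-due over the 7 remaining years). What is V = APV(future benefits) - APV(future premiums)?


v = 1/(1+i) = 0.970874
APV(future benefits) per unit = sum_{k=0}^{6} k_p_x * q * v^(k+1) = 0.128682
APV(future benefits) = 74223 * 0.128682 = 9551.1424
Life annuity-due factor ä_{x:7} = sum_{k=0}^{6} k_p_x * v^k = 6.024644
APV(future premiums) = 512 * 6.024644 = 3084.6175
V = 9551.1424 - 3084.6175
= 6466.5249
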